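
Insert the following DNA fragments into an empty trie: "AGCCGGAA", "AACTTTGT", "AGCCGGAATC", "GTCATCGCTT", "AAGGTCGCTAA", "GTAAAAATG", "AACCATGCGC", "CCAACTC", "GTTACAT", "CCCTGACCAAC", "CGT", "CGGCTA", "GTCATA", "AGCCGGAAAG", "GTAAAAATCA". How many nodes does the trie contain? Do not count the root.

82

Insert word by word; a character creates a node only if that edge doesn't already exist:
  "AGCCGGAA" → 8 new (A, G, C, C, G, G, A, A)
  "AACTTTGT" → prefix "A" already present; 7 new (A, C, T, T, T, G, T)
  "AGCCGGAATC" → prefix "AGCCGGAA" already present; 2 new (T, C)
  "GTCATCGCTT" → 10 new (G, T, C, A, T, C, G, C, T, T)
  "AAGGTCGCTAA" → prefix "AA" already present; 9 new (G, G, T, C, G, C, T, A, A)
  "GTAAAAATG" → prefix "GT" already present; 7 new (A, A, A, A, A, T, G)
  "AACCATGCGC" → prefix "AAC" already present; 7 new (C, A, T, G, C, G, C)
  "CCAACTC" → 7 new (C, C, A, A, C, T, C)
  "GTTACAT" → prefix "GT" already present; 5 new (T, A, C, A, T)
  "CCCTGACCAAC" → prefix "CC" already present; 9 new (C, T, G, A, C, C, A, A, C)
  "CGT" → prefix "C" already present; 2 new (G, T)
  "CGGCTA" → prefix "CG" already present; 4 new (G, C, T, A)
  "GTCATA" → prefix "GTCAT" already present; 1 new (A)
  "AGCCGGAAAG" → prefix "AGCCGGAA" already present; 2 new (A, G)
  "GTAAAAATCA" → prefix "GTAAAAAT" already present; 2 new (C, A)
Total nodes = 8 + 7 + 2 + 10 + 9 + 7 + 7 + 7 + 5 + 9 + 2 + 4 + 1 + 2 + 2 = 82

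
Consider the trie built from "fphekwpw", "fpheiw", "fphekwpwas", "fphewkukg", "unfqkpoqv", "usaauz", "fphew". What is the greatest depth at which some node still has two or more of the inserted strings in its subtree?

8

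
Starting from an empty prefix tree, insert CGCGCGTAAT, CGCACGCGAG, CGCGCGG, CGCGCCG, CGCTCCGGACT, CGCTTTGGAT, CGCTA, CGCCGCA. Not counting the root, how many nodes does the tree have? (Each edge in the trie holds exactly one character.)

39

Insert word by word; a character creates a node only if that edge doesn't already exist:
  "CGCGCGTAAT" → 10 new (C, G, C, G, C, G, T, A, A, T)
  "CGCACGCGAG" → prefix "CGC" already present; 7 new (A, C, G, C, G, A, G)
  "CGCGCGG" → prefix "CGCGCG" already present; 1 new (G)
  "CGCGCCG" → prefix "CGCGC" already present; 2 new (C, G)
  "CGCTCCGGACT" → prefix "CGC" already present; 8 new (T, C, C, G, G, A, C, T)
  "CGCTTTGGAT" → prefix "CGCT" already present; 6 new (T, T, G, G, A, T)
  "CGCTA" → prefix "CGCT" already present; 1 new (A)
  "CGCCGCA" → prefix "CGC" already present; 4 new (C, G, C, A)
Total nodes = 10 + 7 + 1 + 2 + 8 + 6 + 1 + 4 = 39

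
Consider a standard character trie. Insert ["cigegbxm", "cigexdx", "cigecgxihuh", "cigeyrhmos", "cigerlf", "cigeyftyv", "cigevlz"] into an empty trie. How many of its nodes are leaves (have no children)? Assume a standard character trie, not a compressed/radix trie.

Leaves are exactly the stored words that no other stored word extends.
Those words: "cigecgxihuh", "cigegbxm", "cigerlf", "cigevlz", "cigexdx", "cigeyftyv", "cigeyrhmos"
Leaf count: 7

7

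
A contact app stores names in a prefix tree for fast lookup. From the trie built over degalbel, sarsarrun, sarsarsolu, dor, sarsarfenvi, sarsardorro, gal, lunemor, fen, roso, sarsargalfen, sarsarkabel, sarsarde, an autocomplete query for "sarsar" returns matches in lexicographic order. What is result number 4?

sarsargalfen

Words with prefix "sarsar", in lexicographic order: "sarsarde", "sarsardorro", "sarsarfenvi", "sarsargalfen", "sarsarkabel", "sarsarrun", "sarsarsolu"
The 4th is sarsargalfen.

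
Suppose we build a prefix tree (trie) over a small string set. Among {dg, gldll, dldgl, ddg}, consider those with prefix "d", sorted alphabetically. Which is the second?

Filter for "d…" and sort: "ddg", "dg", "dldgl"
Position 2: dg

dg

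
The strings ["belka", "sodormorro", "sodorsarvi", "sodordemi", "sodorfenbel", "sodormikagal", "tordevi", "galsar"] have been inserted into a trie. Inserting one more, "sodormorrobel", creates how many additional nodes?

3

Walking "sodormorrobel" from the root, the first 10 characters ("sodormorro") follow existing edges; "b" is the first miss.
New nodes needed: |"sodormorrobel"| − 10 = 13 − 10 = 3.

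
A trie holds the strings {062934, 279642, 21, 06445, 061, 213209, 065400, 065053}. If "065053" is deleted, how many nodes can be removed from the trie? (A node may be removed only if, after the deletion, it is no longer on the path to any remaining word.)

Walk "065053" from the leaf back toward the root, removing each node that no remaining word uses.
The suffix "053" (3 nodes) is used only by "065053"; the node for "065" still has the child "4", so pruning stops there.
Nodes removed: 3

3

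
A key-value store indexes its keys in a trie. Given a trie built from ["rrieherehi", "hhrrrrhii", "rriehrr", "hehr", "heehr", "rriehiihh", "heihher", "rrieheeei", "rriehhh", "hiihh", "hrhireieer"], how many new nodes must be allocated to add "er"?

No existing word starts with "e", so every character of "er" needs a new node.
2 − 0 = 2 new nodes.

2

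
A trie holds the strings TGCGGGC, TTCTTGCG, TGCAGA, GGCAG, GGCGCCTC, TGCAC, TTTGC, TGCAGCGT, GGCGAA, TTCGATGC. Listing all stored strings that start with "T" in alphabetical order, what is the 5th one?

TTCGATGC

DFS of the "T" subtree visits, in order: "TGCAC", "TGCAGA", "TGCAGCGT", "TGCGGGC", "TTCGATGC", "TTCTTGCG", "TTTGC"
The 5th is TTCGATGC.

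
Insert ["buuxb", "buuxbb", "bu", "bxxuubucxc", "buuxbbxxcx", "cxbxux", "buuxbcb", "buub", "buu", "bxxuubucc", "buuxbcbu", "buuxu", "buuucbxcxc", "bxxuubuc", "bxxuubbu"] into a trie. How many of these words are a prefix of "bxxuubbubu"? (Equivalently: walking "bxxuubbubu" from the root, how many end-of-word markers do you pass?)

Traverse "bxxuubbubu" character by character; count nodes along the way that are marked as word ends.
Prefixes of the query that are stored words: "bxxuubbu"
Count: 1

1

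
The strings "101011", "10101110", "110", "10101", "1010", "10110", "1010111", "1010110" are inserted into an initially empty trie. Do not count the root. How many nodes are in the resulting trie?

13

Trie structure (* marks end of a word):
(root)
└─ 1
   ├─ 0
   │  └─ 1
   │     ├─ 0 *
   │     │  └─ 1 *
   │     │     └─ 1 *
   │     │        ├─ 0 *
   │     │        └─ 1 *
   │     │           └─ 0 *
   │     └─ 1
   │        └─ 0 *
   └─ 1
      └─ 0 *
Counting every labelled node above: 13.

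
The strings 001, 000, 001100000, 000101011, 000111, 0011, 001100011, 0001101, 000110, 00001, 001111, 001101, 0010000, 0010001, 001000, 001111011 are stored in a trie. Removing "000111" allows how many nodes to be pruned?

1

Walk "000111" from the leaf back toward the root, removing each node that no remaining word uses.
The suffix "1" (1 node) is used only by "000111"; the node for "00011" still has the child "0", so pruning stops there.
Nodes removed: 1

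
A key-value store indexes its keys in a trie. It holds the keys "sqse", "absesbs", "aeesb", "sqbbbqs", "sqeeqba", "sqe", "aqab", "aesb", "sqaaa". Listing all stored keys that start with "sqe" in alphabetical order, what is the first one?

DFS of the "sqe" subtree visits, in order: "sqe", "sqeeqba"
The 1st is sqe.

sqe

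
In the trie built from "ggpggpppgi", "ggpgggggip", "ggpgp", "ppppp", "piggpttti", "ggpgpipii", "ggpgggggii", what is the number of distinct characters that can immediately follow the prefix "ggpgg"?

The children of the "ggpgg" node are the distinct next characters among strings starting with "ggpgg".
Characters that immediately follow "ggpgg" among the stored strings: {g, p}.
That node has 2 child edges.

2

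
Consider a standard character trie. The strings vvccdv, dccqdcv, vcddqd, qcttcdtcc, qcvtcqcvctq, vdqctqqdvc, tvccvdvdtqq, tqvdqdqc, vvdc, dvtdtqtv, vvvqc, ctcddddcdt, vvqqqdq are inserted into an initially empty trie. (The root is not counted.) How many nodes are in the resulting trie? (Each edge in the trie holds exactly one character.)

90

Trace insertions, counting only characters that open a new branch:
  "vvccdv" → 6 new (v, v, c, c, d, v)
  "dccqdcv" → 7 new (d, c, c, q, d, c, v)
  "vcddqd" → prefix "v" already present; 5 new (c, d, d, q, d)
  "qcttcdtcc" → 9 new (q, c, t, t, c, d, t, c, c)
  "qcvtcqcvctq" → prefix "qc" already present; 9 new (v, t, c, q, c, v, c, t, q)
  "vdqctqqdvc" → prefix "v" already present; 9 new (d, q, c, t, q, q, d, v, c)
  "tvccvdvdtqq" → 11 new (t, v, c, c, v, d, v, d, t, q, q)
  "tqvdqdqc" → prefix "t" already present; 7 new (q, v, d, q, d, q, c)
  "vvdc" → prefix "vv" already present; 2 new (d, c)
  "dvtdtqtv" → prefix "d" already present; 7 new (v, t, d, t, q, t, v)
  "vvvqc" → prefix "vv" already present; 3 new (v, q, c)
  "ctcddddcdt" → 10 new (c, t, c, d, d, d, d, c, d, t)
  "vvqqqdq" → prefix "vv" already present; 5 new (q, q, q, d, q)
Total nodes = 6 + 7 + 5 + 9 + 9 + 9 + 11 + 7 + 2 + 7 + 3 + 10 + 5 = 90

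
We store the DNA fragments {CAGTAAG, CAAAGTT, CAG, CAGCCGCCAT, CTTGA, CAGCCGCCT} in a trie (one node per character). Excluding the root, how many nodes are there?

24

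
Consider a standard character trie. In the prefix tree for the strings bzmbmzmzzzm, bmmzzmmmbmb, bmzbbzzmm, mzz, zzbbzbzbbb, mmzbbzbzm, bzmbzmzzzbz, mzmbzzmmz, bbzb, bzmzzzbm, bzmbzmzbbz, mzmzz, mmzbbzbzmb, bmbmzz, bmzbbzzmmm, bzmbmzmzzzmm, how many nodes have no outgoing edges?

13

A leaf is a node with no children — equivalently, the end of a word that is not a proper prefix of any other stored word.
Those words: "bbzb", "bmbmzz", "bmmzzmmmbmb", "bmzbbzzmmm", "bzmbmzmzzzmm", "bzmbzmzbbz", "bzmbzmzzzbz", "bzmzzzbm", "mmzbbzbzmb", "mzmbzzmmz", "mzmzz", "mzz", "zzbbzbzbbb"
Leaf count: 13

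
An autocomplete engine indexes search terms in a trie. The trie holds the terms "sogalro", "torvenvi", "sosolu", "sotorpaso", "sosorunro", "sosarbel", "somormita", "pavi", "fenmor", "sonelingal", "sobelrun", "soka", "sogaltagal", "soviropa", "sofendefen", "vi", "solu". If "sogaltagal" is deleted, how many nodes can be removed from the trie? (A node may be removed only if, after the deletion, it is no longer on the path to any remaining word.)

5

Walk "sogaltagal" from the leaf back toward the root, removing each node that no remaining word uses.
The suffix "tagal" (5 nodes) is used only by "sogaltagal"; the node for "sogal" still has the child "r", so pruning stops there.
Nodes removed: 5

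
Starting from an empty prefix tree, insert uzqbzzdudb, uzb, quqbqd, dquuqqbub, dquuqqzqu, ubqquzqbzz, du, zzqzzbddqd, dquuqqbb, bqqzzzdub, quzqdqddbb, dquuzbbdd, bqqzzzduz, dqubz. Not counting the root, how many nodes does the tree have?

Trace insertions, counting only characters that open a new branch:
  "uzqbzzdudb" → 10 new (u, z, q, b, z, z, d, u, d, b)
  "uzb" → prefix "uz" already present; 1 new (b)
  "quqbqd" → 6 new (q, u, q, b, q, d)
  "dquuqqbub" → 9 new (d, q, u, u, q, q, b, u, b)
  "dquuqqzqu" → prefix "dquuqq" already present; 3 new (z, q, u)
  "ubqquzqbzz" → prefix "u" already present; 9 new (b, q, q, u, z, q, b, z, z)
  "du" → prefix "d" already present; 1 new (u)
  "zzqzzbddqd" → 10 new (z, z, q, z, z, b, d, d, q, d)
  "dquuqqbb" → prefix "dquuqqb" already present; 1 new (b)
  "bqqzzzdub" → 9 new (b, q, q, z, z, z, d, u, b)
  "quzqdqddbb" → prefix "qu" already present; 8 new (z, q, d, q, d, d, b, b)
  "dquuzbbdd" → prefix "dquu" already present; 5 new (z, b, b, d, d)
  "bqqzzzduz" → prefix "bqqzzzdu" already present; 1 new (z)
  "dqubz" → prefix "dqu" already present; 2 new (b, z)
Total nodes = 10 + 1 + 6 + 9 + 3 + 9 + 1 + 10 + 1 + 9 + 8 + 5 + 1 + 2 = 75

75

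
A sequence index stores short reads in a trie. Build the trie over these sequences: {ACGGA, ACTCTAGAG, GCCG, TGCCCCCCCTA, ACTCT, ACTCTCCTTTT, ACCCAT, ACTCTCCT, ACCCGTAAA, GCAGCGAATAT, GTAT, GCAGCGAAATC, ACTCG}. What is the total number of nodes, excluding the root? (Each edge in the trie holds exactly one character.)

58

For each word, the new-node count is its length minus the longest prefix already in the trie:
  "ACGGA" → 5 new (A, C, G, G, A)
  "ACTCTAGAG" → prefix "AC" already present; 7 new (T, C, T, A, G, A, G)
  "GCCG" → 4 new (G, C, C, G)
  "TGCCCCCCCTA" → 11 new (T, G, C, C, C, C, C, C, C, T, A)
  "ACTCT" → prefix "ACTCT" already present; 0 new (none)
  "ACTCTCCTTTT" → prefix "ACTCT" already present; 6 new (C, C, T, T, T, T)
  "ACCCAT" → prefix "AC" already present; 4 new (C, C, A, T)
  "ACTCTCCT" → prefix "ACTCTCCT" already present; 0 new (none)
  "ACCCGTAAA" → prefix "ACCC" already present; 5 new (G, T, A, A, A)
  "GCAGCGAATAT" → prefix "GC" already present; 9 new (A, G, C, G, A, A, T, A, T)
  "GTAT" → prefix "G" already present; 3 new (T, A, T)
  "GCAGCGAAATC" → prefix "GCAGCGAA" already present; 3 new (A, T, C)
  "ACTCG" → prefix "ACTC" already present; 1 new (G)
Total nodes = 5 + 7 + 4 + 11 + 0 + 6 + 4 + 0 + 5 + 9 + 3 + 3 + 1 = 58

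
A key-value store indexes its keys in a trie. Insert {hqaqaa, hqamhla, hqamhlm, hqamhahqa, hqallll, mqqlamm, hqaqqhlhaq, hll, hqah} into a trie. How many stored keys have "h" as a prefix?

8

Traverse to the node for "h", then collect every word in that subtree.
Matches: "hll", "hqah", "hqallll", "hqamhahqa", "hqamhla", "hqamhlm", "hqaqaa", "hqaqqhlhaq"
Count: 8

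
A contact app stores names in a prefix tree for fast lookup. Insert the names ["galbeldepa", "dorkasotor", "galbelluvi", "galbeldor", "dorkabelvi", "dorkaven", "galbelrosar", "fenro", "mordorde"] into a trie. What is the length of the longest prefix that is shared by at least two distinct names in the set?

7

Equivalently: take the maximum, over all pairs, of their longest common prefix length.
e.g. "galbeldepa" and "galbeldor" share the prefix "galbeld" of length 7; no pair shares a longer one.
Longest shared-prefix length: 7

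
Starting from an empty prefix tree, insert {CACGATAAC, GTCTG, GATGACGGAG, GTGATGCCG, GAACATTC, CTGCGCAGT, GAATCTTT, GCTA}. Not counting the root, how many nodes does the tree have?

52

For each word, the new-node count is its length minus the longest prefix already in the trie:
  "CACGATAAC" → 9 new (C, A, C, G, A, T, A, A, C)
  "GTCTG" → 5 new (G, T, C, T, G)
  "GATGACGGAG" → prefix "G" already present; 9 new (A, T, G, A, C, G, G, A, G)
  "GTGATGCCG" → prefix "GT" already present; 7 new (G, A, T, G, C, C, G)
  "GAACATTC" → prefix "GA" already present; 6 new (A, C, A, T, T, C)
  "CTGCGCAGT" → prefix "C" already present; 8 new (T, G, C, G, C, A, G, T)
  "GAATCTTT" → prefix "GAA" already present; 5 new (T, C, T, T, T)
  "GCTA" → prefix "G" already present; 3 new (C, T, A)
Total nodes = 9 + 5 + 9 + 7 + 6 + 8 + 5 + 3 = 52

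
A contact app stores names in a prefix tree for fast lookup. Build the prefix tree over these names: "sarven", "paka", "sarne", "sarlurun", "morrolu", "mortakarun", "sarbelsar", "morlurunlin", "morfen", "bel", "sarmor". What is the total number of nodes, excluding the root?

54

Trace insertions, counting only characters that open a new branch:
  "sarven" → 6 new (s, a, r, v, e, n)
  "paka" → 4 new (p, a, k, a)
  "sarne" → prefix "sar" already present; 2 new (n, e)
  "sarlurun" → prefix "sar" already present; 5 new (l, u, r, u, n)
  "morrolu" → 7 new (m, o, r, r, o, l, u)
  "mortakarun" → prefix "mor" already present; 7 new (t, a, k, a, r, u, n)
  "sarbelsar" → prefix "sar" already present; 6 new (b, e, l, s, a, r)
  "morlurunlin" → prefix "mor" already present; 8 new (l, u, r, u, n, l, i, n)
  "morfen" → prefix "mor" already present; 3 new (f, e, n)
  "bel" → 3 new (b, e, l)
  "sarmor" → prefix "sar" already present; 3 new (m, o, r)
Total nodes = 6 + 4 + 2 + 5 + 7 + 7 + 6 + 8 + 3 + 3 + 3 = 54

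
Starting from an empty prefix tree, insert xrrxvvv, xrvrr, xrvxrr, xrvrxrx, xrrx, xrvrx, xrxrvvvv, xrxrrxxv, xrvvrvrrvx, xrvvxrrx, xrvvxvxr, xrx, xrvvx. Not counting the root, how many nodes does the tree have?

40

Trace insertions, counting only characters that open a new branch:
  "xrrxvvv" → 7 new (x, r, r, x, v, v, v)
  "xrvrr" → prefix "xr" already present; 3 new (v, r, r)
  "xrvxrr" → prefix "xrv" already present; 3 new (x, r, r)
  "xrvrxrx" → prefix "xrvr" already present; 3 new (x, r, x)
  "xrrx" → prefix "xrrx" already present; 0 new (none)
  "xrvrx" → prefix "xrvrx" already present; 0 new (none)
  "xrxrvvvv" → prefix "xr" already present; 6 new (x, r, v, v, v, v)
  "xrxrrxxv" → prefix "xrxr" already present; 4 new (r, x, x, v)
  "xrvvrvrrvx" → prefix "xrv" already present; 7 new (v, r, v, r, r, v, x)
  "xrvvxrrx" → prefix "xrvv" already present; 4 new (x, r, r, x)
  "xrvvxvxr" → prefix "xrvvx" already present; 3 new (v, x, r)
  "xrx" → prefix "xrx" already present; 0 new (none)
  "xrvvx" → prefix "xrvvx" already present; 0 new (none)
Total nodes = 7 + 3 + 3 + 3 + 0 + 0 + 6 + 4 + 7 + 4 + 3 + 0 + 0 = 40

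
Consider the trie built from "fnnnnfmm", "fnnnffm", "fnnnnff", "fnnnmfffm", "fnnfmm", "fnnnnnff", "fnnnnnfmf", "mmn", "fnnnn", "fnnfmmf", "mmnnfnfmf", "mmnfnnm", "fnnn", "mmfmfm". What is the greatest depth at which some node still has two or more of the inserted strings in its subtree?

7

The deepest shared node is where two words last agree before diverging.
"fnnnnnff" and "fnnnnnfmf" agree on "fnnnnnf" (7 characters) before diverging; nothing deeper is shared.
Longest shared-prefix length: 7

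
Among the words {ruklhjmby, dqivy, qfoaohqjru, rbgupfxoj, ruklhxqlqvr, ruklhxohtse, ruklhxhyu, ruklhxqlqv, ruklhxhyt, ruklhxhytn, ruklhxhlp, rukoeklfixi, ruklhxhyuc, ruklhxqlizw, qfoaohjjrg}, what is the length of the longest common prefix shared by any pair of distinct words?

10

Look for the deepest trie node that still has at least two words in its subtree.
"ruklhxqlqv" and "ruklhxqlqvr" agree on "ruklhxqlqv" (10 characters) before diverging; nothing deeper is shared.
Longest shared-prefix length: 10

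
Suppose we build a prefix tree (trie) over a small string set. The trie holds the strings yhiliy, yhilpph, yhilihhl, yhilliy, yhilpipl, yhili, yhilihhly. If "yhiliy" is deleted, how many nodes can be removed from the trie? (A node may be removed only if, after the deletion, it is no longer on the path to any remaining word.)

1

A node on "yhiliy"'s path can go only if nothing else ends at it or branches off below it.
The suffix "y" (1 node) is used only by "yhiliy"; the node for "yhili" still has the child "h", so pruning stops there.
Nodes removed: 1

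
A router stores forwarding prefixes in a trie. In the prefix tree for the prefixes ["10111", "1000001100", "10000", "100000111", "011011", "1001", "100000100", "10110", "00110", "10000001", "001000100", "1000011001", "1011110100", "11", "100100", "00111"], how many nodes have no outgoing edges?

A leaf is a node with no children — equivalently, the end of a word that is not a proper prefix of any other stored word.
Those words: "001000100", "00110", "00111", "011011", "10000001", "100000100", "1000001100", "100000111", "1000011001", "100100", "10110", "1011110100", "11"
Leaf count: 13

13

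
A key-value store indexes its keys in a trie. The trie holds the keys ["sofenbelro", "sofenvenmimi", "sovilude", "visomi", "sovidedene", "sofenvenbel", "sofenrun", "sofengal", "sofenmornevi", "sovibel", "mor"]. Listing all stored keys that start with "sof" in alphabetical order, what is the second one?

sofengal

Words with prefix "sof", in lexicographic order: "sofenbelro", "sofengal", "sofenmornevi", "sofenrun", "sofenvenbel", "sofenvenmimi"
Position 2: sofengal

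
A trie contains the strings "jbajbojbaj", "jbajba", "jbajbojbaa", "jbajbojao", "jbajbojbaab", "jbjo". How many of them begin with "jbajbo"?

Filter for entries beginning with "jbajbo":
Words under "jbajbo": jbajbojao, jbajbojbaa, jbajbojbaab, jbajbojbaj
Count: 4

4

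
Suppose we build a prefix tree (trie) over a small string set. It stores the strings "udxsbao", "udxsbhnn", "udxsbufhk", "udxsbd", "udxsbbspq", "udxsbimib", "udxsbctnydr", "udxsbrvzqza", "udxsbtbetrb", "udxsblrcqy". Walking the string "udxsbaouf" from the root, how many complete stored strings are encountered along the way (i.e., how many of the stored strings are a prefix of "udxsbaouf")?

Traverse "udxsbaouf" character by character; count nodes along the way that are marked as word ends.
Prefixes of the query that are stored words: "udxsbao"
Count: 1

1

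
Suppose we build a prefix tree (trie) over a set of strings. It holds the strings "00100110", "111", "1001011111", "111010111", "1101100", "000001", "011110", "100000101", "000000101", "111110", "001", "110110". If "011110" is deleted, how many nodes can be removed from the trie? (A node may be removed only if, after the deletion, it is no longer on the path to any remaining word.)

A node on "011110"'s path can go only if nothing else ends at it or branches off below it.
The suffix "11110" (5 nodes) is used only by "011110"; the node for "0" still has the child "0", so pruning stops there.
Nodes removed: 5

5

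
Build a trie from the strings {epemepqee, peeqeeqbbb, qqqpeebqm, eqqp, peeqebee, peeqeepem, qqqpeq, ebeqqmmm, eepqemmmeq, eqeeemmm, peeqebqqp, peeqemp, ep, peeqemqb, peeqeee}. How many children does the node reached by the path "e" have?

4

Follow the path "e" to its node, then look at its outgoing edges.
Characters that immediately follow "e" among the stored strings: {b, e, p, q}.
That node has 4 child edges.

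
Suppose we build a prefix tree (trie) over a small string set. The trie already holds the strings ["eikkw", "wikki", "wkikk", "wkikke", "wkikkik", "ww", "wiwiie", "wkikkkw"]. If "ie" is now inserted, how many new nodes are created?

No existing word starts with "i", so every character of "ie" needs a new node.
2 − 0 = 2 new nodes.

2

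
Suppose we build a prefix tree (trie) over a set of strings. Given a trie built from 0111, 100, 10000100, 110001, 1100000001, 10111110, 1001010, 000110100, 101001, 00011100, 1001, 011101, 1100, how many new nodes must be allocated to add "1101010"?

4

"110" is already a path in the trie; the remaining "1010" must be added.
So 7 − 3 = 4 new nodes.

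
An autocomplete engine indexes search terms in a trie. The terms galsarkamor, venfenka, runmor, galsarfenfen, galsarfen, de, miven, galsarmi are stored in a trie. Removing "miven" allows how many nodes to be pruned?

A node on "miven"'s path can go only if nothing else ends at it or branches off below it.
No other word shares any prefix with "miven", so all 5 of its nodes go.
Nodes removed: 5

5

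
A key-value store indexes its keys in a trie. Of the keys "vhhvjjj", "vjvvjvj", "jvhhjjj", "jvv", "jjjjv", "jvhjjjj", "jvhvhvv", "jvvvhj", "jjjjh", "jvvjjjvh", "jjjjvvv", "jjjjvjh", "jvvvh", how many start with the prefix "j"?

11

Walk to "j"; the words in its subtree are exactly those with that prefix.
Words under "j": jjjjh, jjjjv, jjjjvjh, jjjjvvv, jvhhjjj, jvhjjjj, jvhvhvv, jvv, jvvjjjvh, jvvvh, jvvvhj
Count: 11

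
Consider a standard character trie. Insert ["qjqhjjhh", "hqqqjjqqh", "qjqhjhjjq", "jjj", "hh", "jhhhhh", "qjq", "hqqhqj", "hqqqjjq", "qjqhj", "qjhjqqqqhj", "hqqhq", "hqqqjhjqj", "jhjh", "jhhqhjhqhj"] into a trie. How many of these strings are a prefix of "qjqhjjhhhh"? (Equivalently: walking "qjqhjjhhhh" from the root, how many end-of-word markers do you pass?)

3

Walk "qjqhjjhhhh" from the root; an end-of-word marker is hit whenever a stored word is a prefix of "qjqhjjhhhh".
Prefixes of the query that are stored words: "qjq", "qjqhj", "qjqhjjhh"
Count: 3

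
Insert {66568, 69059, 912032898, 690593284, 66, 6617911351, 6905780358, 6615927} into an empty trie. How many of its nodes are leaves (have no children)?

6

A leaf is a node with no children — equivalently, the end of a word that is not a proper prefix of any other stored word.
Those words: "6615927", "6617911351", "66568", "6905780358", "690593284", "912032898"
Leaf count: 6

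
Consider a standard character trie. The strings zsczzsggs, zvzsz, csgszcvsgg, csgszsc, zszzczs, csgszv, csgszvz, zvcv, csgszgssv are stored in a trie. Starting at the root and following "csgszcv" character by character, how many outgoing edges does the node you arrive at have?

1

Follow the path "csgszcv" to its node, then look at its outgoing edges.
Distinct next characters after "csgszcv": s.
That node has 1 child edge.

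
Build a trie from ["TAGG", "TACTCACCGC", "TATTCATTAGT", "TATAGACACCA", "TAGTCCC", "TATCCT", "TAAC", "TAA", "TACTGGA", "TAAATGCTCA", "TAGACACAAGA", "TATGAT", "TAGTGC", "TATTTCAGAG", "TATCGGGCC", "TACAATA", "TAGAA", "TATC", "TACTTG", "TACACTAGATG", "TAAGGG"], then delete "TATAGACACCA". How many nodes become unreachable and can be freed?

After clearing the end-marker at "TATAGACACCA", prune upward until reaching a node still needed by another word.
The suffix "AGACACCA" (8 nodes) is used only by "TATAGACACCA"; the node for "TAT" still has the child "T", so pruning stops there.
Nodes removed: 8

8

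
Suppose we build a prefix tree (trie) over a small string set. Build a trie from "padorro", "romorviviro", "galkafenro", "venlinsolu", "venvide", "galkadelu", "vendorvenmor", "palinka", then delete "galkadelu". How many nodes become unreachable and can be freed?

Walk "galkadelu" from the leaf back toward the root, removing each node that no remaining word uses.
The suffix "delu" (4 nodes) is used only by "galkadelu"; the node for "galka" still has the child "f", so pruning stops there.
Nodes removed: 4

4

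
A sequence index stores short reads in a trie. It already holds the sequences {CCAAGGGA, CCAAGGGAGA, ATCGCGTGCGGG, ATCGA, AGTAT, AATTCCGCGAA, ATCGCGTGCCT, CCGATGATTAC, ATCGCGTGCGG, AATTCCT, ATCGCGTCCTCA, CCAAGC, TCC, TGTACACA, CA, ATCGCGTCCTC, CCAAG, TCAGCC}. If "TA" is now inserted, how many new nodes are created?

Walking "TA" from the root, the first 1 characters ("T") follow existing edges; "A" is the first miss.
So 2 − 1 = 1 new nodes.

1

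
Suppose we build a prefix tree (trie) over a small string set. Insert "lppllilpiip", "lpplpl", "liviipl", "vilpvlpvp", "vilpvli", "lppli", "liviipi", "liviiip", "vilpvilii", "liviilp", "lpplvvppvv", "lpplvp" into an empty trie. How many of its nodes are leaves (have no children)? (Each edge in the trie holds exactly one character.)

12

Leaves are exactly the stored words that no other stored word extends.
Those words: "liviiip", "liviilp", "liviipi", "liviipl", "lppli", "lppllilpiip", "lpplpl", "lpplvp", "lpplvvppvv", "vilpvilii", "vilpvli", "vilpvlpvp"
Leaf count: 12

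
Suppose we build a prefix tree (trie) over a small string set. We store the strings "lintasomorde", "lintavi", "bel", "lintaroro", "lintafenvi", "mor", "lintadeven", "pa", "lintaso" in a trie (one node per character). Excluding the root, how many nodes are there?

36

Trie structure (* marks end of a word):
(root)
├─ b
│  └─ e
│     └─ l *
├─ l
│  └─ i
│     └─ n
│        └─ t
│           └─ a
│              ├─ d
│              │  └─ e
│              │     └─ v
│              │        └─ e
│              │           └─ n *
│              ├─ f
│              │  └─ e
│              │     └─ n
│              │        └─ v
│              │           └─ i *
│              ├─ r
│              │  └─ o
│              │     └─ r
│              │        └─ o *
│              ├─ s
│              │  └─ o *
│              │     └─ m
│              │        └─ o
│              │           └─ r
│              │              └─ d
│              │                 └─ e *
│              └─ v
│                 └─ i *
├─ m
│  └─ o
│     └─ r *
└─ p
   └─ a *
Counting every labelled node above: 36.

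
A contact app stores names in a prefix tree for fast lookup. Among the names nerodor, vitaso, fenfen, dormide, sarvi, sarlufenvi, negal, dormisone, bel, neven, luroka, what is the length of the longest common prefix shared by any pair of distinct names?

5

Look for the deepest trie node that still has at least two words in its subtree.
"dormide" and "dormisone" agree on "dormi" (5 characters) before diverging; nothing deeper is shared.
Longest shared-prefix length: 5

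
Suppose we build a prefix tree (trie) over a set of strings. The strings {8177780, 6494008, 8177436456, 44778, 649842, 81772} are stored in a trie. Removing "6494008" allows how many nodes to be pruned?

4

A node on "6494008"'s path can go only if nothing else ends at it or branches off below it.
The suffix "4008" (4 nodes) is used only by "6494008"; the node for "649" still has the child "8", so pruning stops there.
Nodes removed: 4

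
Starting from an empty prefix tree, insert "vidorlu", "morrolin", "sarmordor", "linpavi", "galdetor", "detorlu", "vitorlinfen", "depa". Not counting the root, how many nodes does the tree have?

Insert word by word; a character creates a node only if that edge doesn't already exist:
  "vidorlu" → 7 new (v, i, d, o, r, l, u)
  "morrolin" → 8 new (m, o, r, r, o, l, i, n)
  "sarmordor" → 9 new (s, a, r, m, o, r, d, o, r)
  "linpavi" → 7 new (l, i, n, p, a, v, i)
  "galdetor" → 8 new (g, a, l, d, e, t, o, r)
  "detorlu" → 7 new (d, e, t, o, r, l, u)
  "vitorlinfen" → prefix "vi" already present; 9 new (t, o, r, l, i, n, f, e, n)
  "depa" → prefix "de" already present; 2 new (p, a)
Total nodes = 7 + 8 + 9 + 7 + 8 + 7 + 9 + 2 = 57

57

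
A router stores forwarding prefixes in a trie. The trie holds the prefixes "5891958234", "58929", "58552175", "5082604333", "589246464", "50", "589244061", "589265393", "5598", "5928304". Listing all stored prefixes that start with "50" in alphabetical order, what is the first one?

50

Filter for "50…" and sort: "50", "5082604333"
The 1st is 50.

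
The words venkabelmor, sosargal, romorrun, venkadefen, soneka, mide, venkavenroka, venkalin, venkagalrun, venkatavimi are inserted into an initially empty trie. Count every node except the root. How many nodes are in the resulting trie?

62

For each word, the new-node count is its length minus the longest prefix already in the trie:
  "venkabelmor" → 11 new (v, e, n, k, a, b, e, l, m, o, r)
  "sosargal" → 8 new (s, o, s, a, r, g, a, l)
  "romorrun" → 8 new (r, o, m, o, r, r, u, n)
  "venkadefen" → prefix "venka" already present; 5 new (d, e, f, e, n)
  "soneka" → prefix "so" already present; 4 new (n, e, k, a)
  "mide" → 4 new (m, i, d, e)
  "venkavenroka" → prefix "venka" already present; 7 new (v, e, n, r, o, k, a)
  "venkalin" → prefix "venka" already present; 3 new (l, i, n)
  "venkagalrun" → prefix "venka" already present; 6 new (g, a, l, r, u, n)
  "venkatavimi" → prefix "venka" already present; 6 new (t, a, v, i, m, i)
Total nodes = 11 + 8 + 8 + 5 + 4 + 4 + 7 + 3 + 6 + 6 = 62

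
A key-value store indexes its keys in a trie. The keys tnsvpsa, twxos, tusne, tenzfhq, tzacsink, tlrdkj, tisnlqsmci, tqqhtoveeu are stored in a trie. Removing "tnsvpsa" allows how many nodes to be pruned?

6

A node on "tnsvpsa"'s path can go only if nothing else ends at it or branches off below it.
The suffix "nsvpsa" (6 nodes) is used only by "tnsvpsa"; the node for "t" still has the child "w", so pruning stops there.
Nodes removed: 6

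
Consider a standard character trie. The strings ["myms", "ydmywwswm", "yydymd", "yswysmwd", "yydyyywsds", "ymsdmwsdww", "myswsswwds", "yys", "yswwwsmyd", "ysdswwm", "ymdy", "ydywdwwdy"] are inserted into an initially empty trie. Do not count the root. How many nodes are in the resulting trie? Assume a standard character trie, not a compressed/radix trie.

69

Insert word by word; a character creates a node only if that edge doesn't already exist:
  "myms" → 4 new (m, y, m, s)
  "ydmywwswm" → 9 new (y, d, m, y, w, w, s, w, m)
  "yydymd" → prefix "y" already present; 5 new (y, d, y, m, d)
  "yswysmwd" → prefix "y" already present; 7 new (s, w, y, s, m, w, d)
  "yydyyywsds" → prefix "yydy" already present; 6 new (y, y, w, s, d, s)
  "ymsdmwsdww" → prefix "y" already present; 9 new (m, s, d, m, w, s, d, w, w)
  "myswsswwds" → prefix "my" already present; 8 new (s, w, s, s, w, w, d, s)
  "yys" → prefix "yy" already present; 1 new (s)
  "yswwwsmyd" → prefix "ysw" already present; 6 new (w, w, s, m, y, d)
  "ysdswwm" → prefix "ys" already present; 5 new (d, s, w, w, m)
  "ymdy" → prefix "ym" already present; 2 new (d, y)
  "ydywdwwdy" → prefix "yd" already present; 7 new (y, w, d, w, w, d, y)
Total nodes = 4 + 9 + 5 + 7 + 6 + 9 + 8 + 1 + 6 + 5 + 2 + 7 = 69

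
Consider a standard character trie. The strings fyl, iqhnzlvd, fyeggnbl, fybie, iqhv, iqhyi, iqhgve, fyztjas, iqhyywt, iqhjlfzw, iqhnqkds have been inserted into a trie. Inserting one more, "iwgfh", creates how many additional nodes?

4

The longest prefix of "iwgfh" already in the trie is "i" (length 1).
New nodes needed: |"iwgfh"| − 1 = 5 − 1 = 4.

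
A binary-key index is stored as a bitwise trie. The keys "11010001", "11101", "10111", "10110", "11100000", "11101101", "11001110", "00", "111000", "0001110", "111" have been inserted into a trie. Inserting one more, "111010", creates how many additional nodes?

Walking "111010" from the root, the first 5 characters ("11101") follow existing edges; "0" is the first miss.
New nodes needed: |"111010"| − 5 = 6 − 5 = 1.

1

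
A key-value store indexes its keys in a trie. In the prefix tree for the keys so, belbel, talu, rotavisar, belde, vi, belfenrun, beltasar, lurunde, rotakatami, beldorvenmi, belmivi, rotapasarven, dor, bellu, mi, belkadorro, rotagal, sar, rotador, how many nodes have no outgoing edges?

20

Leaves are exactly the stored words that no other stored word extends.
Those words: "belbel", "belde", "beldorvenmi", "belfenrun", "belkadorro", "bellu", "belmivi", "beltasar", "dor", "lurunde", "mi", "rotador", "rotagal", "rotakatami", "rotapasarven", "rotavisar", "sar", "so", "talu", "vi"
Leaf count: 20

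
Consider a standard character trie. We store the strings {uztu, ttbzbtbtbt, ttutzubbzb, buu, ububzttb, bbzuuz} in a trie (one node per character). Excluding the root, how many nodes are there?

For each word, the new-node count is its length minus the longest prefix already in the trie:
  "uztu" → 4 new (u, z, t, u)
  "ttbzbtbtbt" → 10 new (t, t, b, z, b, t, b, t, b, t)
  "ttutzubbzb" → prefix "tt" already present; 8 new (u, t, z, u, b, b, z, b)
  "buu" → 3 new (b, u, u)
  "ububzttb" → prefix "u" already present; 7 new (b, u, b, z, t, t, b)
  "bbzuuz" → prefix "b" already present; 5 new (b, z, u, u, z)
Total nodes = 4 + 10 + 8 + 3 + 7 + 5 = 37

37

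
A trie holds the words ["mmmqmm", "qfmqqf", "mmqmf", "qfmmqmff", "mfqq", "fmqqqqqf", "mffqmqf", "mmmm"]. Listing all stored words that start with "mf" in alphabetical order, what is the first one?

Words with prefix "mf", in lexicographic order: "mffqmqf", "mfqq"
Position 1: mffqmqf

mffqmqf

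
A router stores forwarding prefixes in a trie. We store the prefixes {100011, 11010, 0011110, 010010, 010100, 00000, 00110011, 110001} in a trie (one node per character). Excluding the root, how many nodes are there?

35

Insert word by word; a character creates a node only if that edge doesn't already exist:
  "100011" → 6 new (1, 0, 0, 0, 1, 1)
  "11010" → prefix "1" already present; 4 new (1, 0, 1, 0)
  "0011110" → 7 new (0, 0, 1, 1, 1, 1, 0)
  "010010" → prefix "0" already present; 5 new (1, 0, 0, 1, 0)
  "010100" → prefix "010" already present; 3 new (1, 0, 0)
  "00000" → prefix "00" already present; 3 new (0, 0, 0)
  "00110011" → prefix "0011" already present; 4 new (0, 0, 1, 1)
  "110001" → prefix "110" already present; 3 new (0, 0, 1)
Total nodes = 6 + 4 + 7 + 5 + 3 + 3 + 4 + 3 = 35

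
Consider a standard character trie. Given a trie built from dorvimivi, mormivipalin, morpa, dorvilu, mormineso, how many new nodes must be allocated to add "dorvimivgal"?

Walking "dorvimivgal" from the root, the first 8 characters ("dorvimiv") follow existing edges; "g" is the first miss.
So 11 − 8 = 3 new nodes.

3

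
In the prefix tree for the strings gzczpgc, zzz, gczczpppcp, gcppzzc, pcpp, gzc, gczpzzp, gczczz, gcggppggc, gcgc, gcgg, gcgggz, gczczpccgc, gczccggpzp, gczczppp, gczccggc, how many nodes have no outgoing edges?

13

A leaf is a node with no children — equivalently, the end of a word that is not a proper prefix of any other stored word.
Those words: "gcgc", "gcgggz", "gcggppggc", "gcppzzc", "gczccggc", "gczccggpzp", "gczczpccgc", "gczczpppcp", "gczczz", "gczpzzp", "gzczpgc", "pcpp", "zzz"
Leaf count: 13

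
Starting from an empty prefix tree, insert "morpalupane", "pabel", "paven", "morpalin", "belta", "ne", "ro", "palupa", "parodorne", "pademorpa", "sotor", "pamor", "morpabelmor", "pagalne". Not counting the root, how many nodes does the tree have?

67

Count nodes per top-level branch (shared prefixes stored once):
  'b'-branch (belta): 5 nodes
  'm'-branch (morpabelmor, morpalin, morpalupane): 19 nodes
  'n'-branch (ne): 2 nodes
  'p'-branch (pabel, pademorpa, pagalne, palupa, pamor, parodorne, paven): 34 nodes
  'r'-branch (ro): 2 nodes
  's'-branch (sotor): 5 nodes
Sum: 67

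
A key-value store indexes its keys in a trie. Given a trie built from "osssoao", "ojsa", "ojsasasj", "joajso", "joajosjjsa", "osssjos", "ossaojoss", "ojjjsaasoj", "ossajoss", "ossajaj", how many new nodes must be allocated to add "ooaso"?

"o" is already a path in the trie; the remaining "oaso" must be added.
New nodes needed: |"ooaso"| − 1 = 5 − 1 = 4.

4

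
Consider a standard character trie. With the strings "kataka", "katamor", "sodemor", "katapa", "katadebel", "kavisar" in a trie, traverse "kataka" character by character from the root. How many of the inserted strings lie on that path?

1

Check each prefix of "kataka" against the stored set — each match is an end-marker on the path.
Prefixes of the query that are stored words: "kataka"
Count: 1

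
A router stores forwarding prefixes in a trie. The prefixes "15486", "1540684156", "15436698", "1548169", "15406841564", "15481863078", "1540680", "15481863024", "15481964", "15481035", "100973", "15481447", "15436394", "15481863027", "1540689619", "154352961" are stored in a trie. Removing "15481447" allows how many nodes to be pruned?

3

A node on "15481447"'s path can go only if nothing else ends at it or branches off below it.
The suffix "447" (3 nodes) is used only by "15481447"; the node for "15481" still has the child "6", so pruning stops there.
Nodes removed: 3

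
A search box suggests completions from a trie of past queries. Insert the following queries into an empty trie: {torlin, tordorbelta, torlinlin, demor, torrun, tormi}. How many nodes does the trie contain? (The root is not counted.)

27

For each word, the new-node count is its length minus the longest prefix already in the trie:
  "torlin" → 6 new (t, o, r, l, i, n)
  "tordorbelta" → prefix "tor" already present; 8 new (d, o, r, b, e, l, t, a)
  "torlinlin" → prefix "torlin" already present; 3 new (l, i, n)
  "demor" → 5 new (d, e, m, o, r)
  "torrun" → prefix "tor" already present; 3 new (r, u, n)
  "tormi" → prefix "tor" already present; 2 new (m, i)
Total nodes = 6 + 8 + 3 + 5 + 3 + 2 = 27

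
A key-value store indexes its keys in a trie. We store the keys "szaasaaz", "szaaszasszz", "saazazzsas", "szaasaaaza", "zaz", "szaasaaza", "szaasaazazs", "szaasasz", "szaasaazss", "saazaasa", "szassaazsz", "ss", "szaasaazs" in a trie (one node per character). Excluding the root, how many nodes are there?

Count nodes per top-level branch (shared prefixes stored once):
  's'-branch (saazaasa, saazazzsas, ss, szaasaaaza, szaasaaz, szaasaaza, szaasaazazs, szaasaazs, szaasaazss, szaasasz, szaaszasszz, szassaazsz): 44 nodes
  'z'-branch (zaz): 3 nodes
Sum: 47

47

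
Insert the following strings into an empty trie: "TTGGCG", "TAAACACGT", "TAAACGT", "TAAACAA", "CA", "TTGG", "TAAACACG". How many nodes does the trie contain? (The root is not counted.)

Count nodes per top-level branch (shared prefixes stored once):
  'C'-branch (CA): 2 nodes
  'T'-branch (TAAACAA, TAAACACG, TAAACACGT, TAAACGT, TTGG, TTGGCG): 17 nodes
Sum: 19

19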